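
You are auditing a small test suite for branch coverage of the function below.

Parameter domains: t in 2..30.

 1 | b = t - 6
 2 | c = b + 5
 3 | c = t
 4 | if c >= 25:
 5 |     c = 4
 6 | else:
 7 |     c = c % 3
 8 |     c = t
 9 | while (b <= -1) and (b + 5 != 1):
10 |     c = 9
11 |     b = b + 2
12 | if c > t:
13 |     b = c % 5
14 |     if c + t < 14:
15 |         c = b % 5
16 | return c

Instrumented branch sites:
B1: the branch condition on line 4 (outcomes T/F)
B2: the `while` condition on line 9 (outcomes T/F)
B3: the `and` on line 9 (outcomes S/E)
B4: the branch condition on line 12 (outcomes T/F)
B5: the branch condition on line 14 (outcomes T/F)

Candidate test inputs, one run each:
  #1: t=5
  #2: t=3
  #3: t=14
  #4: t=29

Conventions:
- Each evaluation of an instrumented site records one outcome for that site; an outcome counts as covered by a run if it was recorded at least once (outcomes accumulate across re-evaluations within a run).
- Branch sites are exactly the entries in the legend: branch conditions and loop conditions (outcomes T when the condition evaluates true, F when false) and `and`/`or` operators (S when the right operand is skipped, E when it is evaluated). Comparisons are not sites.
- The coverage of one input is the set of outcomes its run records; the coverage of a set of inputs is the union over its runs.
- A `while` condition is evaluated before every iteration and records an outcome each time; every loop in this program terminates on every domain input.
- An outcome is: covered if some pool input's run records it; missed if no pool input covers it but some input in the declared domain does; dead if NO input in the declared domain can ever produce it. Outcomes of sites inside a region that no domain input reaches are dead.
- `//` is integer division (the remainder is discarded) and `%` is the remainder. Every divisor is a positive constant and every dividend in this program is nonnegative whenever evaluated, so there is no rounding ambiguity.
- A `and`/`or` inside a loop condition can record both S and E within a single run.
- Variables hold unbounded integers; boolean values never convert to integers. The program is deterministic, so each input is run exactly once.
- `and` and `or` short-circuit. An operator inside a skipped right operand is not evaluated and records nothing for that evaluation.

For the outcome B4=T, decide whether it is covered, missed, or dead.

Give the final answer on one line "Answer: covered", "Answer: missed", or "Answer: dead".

B4=T is recorded by pool input(s) 1, 2 -> covered

Answer: covered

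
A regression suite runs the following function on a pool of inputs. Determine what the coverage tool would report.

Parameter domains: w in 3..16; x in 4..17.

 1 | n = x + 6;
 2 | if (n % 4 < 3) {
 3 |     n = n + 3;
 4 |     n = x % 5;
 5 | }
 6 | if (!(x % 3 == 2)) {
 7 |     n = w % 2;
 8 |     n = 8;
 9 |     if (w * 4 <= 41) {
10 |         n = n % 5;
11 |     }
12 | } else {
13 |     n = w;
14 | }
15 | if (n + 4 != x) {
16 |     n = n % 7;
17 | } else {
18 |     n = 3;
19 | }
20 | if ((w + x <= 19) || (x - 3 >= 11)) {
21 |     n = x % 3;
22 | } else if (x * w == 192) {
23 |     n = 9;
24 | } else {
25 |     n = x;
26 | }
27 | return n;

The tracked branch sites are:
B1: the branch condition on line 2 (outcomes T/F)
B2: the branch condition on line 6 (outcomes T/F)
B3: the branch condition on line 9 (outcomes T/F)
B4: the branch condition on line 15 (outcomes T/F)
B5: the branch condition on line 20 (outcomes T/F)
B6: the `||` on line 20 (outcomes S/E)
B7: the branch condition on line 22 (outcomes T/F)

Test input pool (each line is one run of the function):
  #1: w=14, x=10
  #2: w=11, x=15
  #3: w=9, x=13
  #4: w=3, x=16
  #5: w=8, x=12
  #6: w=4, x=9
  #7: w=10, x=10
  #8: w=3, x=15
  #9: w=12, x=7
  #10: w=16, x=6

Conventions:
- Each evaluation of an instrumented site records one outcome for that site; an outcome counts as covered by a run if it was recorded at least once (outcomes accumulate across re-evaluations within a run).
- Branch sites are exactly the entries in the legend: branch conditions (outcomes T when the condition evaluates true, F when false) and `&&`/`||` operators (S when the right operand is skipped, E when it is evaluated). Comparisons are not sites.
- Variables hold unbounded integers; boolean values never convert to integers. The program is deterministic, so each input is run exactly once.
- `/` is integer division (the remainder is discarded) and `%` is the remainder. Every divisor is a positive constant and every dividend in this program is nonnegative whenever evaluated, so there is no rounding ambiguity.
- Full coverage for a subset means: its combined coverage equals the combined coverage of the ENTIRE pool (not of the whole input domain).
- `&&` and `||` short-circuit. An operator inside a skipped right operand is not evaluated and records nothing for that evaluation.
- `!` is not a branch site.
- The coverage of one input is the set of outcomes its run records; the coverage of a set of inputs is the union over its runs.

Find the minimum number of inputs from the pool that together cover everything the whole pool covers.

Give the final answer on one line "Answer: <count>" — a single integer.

input #1, w=14, x=10: events B1->T, B2->T, B3->F, B4->T, B6->E, B5->F, B7->F; outcomes B1=T, B2=T, B3=F, B4=T, B5=F, B6=E, B7=F
input #2, w=11, x=15: events B1->T, B2->T, B3->F, B4->T, B6->E, B5->T; outcomes B1=T, B2=T, B3=F, B4=T, B5=T, B6=E
input #3, w=9, x=13: events B1->F, B2->T, B3->T, B4->T, B6->E, B5->F, B7->F; outcomes B1=F, B2=T, B3=T, B4=T, B5=F, B6=E, B7=F
input #4, w=3, x=16: events B1->T, B2->T, B3->T, B4->T, B6->S, B5->T; outcomes B1=T, B2=T, B3=T, B4=T, B5=T, B6=S
input #5, w=8, x=12: events B1->T, B2->T, B3->T, B4->T, B6->E, B5->F, B7->F; outcomes B1=T, B2=T, B3=T, B4=T, B5=F, B6=E, B7=F
input #6, w=4, x=9: events B1->F, B2->T, B3->T, B4->T, B6->S, B5->T; outcomes B1=F, B2=T, B3=T, B4=T, B5=T, B6=S
input #7, w=10, x=10: events B1->T, B2->T, B3->T, B4->T, B6->E, B5->F, B7->F; outcomes B1=T, B2=T, B3=T, B4=T, B5=F, B6=E, B7=F
input #8, w=3, x=15: events B1->T, B2->T, B3->T, B4->T, B6->S, B5->T; outcomes B1=T, B2=T, B3=T, B4=T, B5=T, B6=S
input #9, w=12, x=7: events B1->T, B2->T, B3->F, B4->T, B6->S, B5->T; outcomes B1=T, B2=T, B3=F, B4=T, B5=T, B6=S
input #10, w=16, x=6: events B1->T, B2->T, B3->F, B4->T, B6->E, B5->F, B7->F; outcomes B1=T, B2=T, B3=F, B4=T, B5=F, B6=E, B7=F
pool-wide coverage (11 outcomes): B1=T, B1=F, B2=T, B3=T, B3=F, B4=T, B5=T, B5=F, B6=S, B6=E, B7=F
checked all size-1 subsets: none covers 11 outcomes (max 7/11)
inputs {1, 6} (size 2) cover everything; no size-2 subset with a lexicographically smaller index list covers all 11

Answer: 2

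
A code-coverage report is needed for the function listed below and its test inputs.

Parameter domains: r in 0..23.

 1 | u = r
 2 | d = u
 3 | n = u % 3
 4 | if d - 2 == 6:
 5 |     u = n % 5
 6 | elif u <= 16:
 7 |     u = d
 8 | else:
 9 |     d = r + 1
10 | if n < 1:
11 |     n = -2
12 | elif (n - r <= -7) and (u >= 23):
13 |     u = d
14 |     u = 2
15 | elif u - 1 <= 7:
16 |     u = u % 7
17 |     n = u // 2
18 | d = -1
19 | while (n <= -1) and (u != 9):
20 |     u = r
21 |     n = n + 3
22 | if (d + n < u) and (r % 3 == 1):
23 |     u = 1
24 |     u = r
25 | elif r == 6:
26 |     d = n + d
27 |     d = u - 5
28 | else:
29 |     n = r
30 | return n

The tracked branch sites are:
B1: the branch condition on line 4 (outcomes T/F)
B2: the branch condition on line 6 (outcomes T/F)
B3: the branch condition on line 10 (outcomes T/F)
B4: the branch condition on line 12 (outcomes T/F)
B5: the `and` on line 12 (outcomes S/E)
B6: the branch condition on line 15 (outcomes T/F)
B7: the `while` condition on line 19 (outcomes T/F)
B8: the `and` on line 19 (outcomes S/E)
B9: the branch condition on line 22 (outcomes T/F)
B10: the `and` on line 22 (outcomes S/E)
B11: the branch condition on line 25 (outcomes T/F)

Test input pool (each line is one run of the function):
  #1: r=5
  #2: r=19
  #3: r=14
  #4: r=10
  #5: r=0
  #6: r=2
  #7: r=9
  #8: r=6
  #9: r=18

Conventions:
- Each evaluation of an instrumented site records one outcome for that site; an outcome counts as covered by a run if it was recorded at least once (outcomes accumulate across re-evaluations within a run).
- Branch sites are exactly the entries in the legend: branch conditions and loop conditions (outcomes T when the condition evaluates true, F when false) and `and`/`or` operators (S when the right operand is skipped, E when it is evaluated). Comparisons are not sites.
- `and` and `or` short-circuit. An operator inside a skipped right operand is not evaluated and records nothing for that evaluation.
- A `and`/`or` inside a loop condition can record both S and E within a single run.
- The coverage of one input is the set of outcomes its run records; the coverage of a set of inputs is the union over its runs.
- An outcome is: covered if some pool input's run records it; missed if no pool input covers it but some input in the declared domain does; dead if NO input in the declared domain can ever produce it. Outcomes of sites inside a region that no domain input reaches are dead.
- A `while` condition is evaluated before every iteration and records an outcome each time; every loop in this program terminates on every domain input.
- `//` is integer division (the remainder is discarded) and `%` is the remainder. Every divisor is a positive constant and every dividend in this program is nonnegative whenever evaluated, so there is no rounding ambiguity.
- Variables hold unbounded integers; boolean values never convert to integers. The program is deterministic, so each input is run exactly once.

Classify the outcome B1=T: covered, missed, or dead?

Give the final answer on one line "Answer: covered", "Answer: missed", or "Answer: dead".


no pool input records B1=T
but domain input (r=8) does record it -> reachable, so missed
Answer: missed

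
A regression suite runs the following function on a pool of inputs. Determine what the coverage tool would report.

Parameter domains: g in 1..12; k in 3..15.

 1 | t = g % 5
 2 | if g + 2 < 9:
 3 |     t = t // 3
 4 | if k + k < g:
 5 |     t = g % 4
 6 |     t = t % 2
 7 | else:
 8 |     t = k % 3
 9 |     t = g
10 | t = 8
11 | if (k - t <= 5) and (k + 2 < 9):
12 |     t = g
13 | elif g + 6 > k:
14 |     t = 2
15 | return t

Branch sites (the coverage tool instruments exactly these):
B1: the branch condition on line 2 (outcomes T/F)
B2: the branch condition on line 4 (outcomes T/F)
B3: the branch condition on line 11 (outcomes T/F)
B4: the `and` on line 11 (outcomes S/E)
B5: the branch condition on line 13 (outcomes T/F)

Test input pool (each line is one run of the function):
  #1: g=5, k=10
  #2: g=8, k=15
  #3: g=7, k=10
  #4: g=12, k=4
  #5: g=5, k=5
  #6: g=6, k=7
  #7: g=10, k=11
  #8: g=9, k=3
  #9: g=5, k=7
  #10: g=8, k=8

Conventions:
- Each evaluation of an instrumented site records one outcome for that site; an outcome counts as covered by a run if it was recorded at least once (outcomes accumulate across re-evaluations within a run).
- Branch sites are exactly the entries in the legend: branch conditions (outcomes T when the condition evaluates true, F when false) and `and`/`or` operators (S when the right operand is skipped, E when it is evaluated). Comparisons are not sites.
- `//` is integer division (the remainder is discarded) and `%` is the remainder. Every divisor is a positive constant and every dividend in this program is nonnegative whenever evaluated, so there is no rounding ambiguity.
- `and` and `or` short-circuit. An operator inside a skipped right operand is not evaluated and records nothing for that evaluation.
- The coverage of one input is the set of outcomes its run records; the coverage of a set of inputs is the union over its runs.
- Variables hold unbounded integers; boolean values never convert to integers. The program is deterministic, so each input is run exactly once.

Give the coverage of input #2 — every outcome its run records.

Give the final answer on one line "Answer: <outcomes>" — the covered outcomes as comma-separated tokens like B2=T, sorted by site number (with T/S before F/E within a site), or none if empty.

Event log for input #2 (g=8, k=15):
  B1->F, B2->F, B4->S, B3->F, B5->F
distinct outcomes covered: B1=F, B2=F, B3=F, B4=S, B5=F

Answer: B1=F, B2=F, B3=F, B4=S, B5=F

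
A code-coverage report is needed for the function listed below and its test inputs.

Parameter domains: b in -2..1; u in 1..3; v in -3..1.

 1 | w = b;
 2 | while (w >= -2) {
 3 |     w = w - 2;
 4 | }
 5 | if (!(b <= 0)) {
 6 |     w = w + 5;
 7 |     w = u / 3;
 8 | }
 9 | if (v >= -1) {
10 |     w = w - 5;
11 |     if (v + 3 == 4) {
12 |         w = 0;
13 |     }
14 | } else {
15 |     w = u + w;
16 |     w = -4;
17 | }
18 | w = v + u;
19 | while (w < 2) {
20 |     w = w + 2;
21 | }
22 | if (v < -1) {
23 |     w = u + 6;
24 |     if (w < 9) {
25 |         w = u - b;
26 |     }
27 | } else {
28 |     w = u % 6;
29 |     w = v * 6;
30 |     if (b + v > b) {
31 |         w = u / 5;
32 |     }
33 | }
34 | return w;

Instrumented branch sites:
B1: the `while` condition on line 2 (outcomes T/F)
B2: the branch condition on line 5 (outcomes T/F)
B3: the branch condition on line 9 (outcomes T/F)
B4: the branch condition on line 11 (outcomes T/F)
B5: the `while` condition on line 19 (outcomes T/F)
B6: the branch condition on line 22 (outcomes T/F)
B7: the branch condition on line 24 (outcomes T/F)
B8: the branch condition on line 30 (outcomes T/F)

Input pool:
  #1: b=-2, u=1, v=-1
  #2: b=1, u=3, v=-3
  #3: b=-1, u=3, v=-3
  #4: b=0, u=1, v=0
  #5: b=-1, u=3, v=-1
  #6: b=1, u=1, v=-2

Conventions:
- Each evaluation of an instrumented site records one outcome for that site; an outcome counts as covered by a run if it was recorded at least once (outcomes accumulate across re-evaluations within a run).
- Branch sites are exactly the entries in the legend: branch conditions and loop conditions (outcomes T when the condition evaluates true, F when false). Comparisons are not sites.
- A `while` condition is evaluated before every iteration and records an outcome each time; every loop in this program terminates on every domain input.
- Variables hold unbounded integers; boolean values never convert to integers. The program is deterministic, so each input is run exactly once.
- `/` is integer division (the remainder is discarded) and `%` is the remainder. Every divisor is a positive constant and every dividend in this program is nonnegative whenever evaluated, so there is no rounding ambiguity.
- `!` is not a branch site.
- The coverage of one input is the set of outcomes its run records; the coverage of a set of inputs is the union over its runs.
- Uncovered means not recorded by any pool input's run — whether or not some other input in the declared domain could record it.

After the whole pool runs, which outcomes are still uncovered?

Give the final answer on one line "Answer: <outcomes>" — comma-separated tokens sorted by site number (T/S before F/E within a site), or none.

input #1 (b=-2, u=1, v=-1): events B1->T, B1->F, B2->F, B3->T, B4->F, B5->T, B5->F, B6->F, B8->F; covers B1=T, B1=F, B2=F, B3=T, B4=F, B5=T, B5=F, B6=F, B8=F
input #2 (b=1, u=3, v=-3): events B1->T, B1->T, B1->F, B2->T, B3->F, B5->T, B5->F, B6->T, B7->F; covers B1=T, B1=F, B2=T, B3=F, B5=T, B5=F, B6=T, B7=F
input #3 (b=-1, u=3, v=-3): events B1->T, B1->F, B2->F, B3->F, B5->T, B5->F, B6->T, B7->F; covers B1=T, B1=F, B2=F, B3=F, B5=T, B5=F, B6=T, B7=F
input #4 (b=0, u=1, v=0): events B1->T, B1->T, B1->F, B2->F, B3->T, B4->F, B5->T, B5->F, B6->F, B8->F; covers B1=T, B1=F, B2=F, B3=T, B4=F, B5=T, B5=F, B6=F, B8=F
input #5 (b=-1, u=3, v=-1): events B1->T, B1->F, B2->F, B3->T, B4->F, B5->F, B6->F, B8->F; covers B1=T, B1=F, B2=F, B3=T, B4=F, B5=F, B6=F, B8=F
input #6 (b=1, u=1, v=-2): events B1->T, B1->T, B1->F, B2->T, B3->F, B5->T, B5->T, B5->F, B6->T, B7->T; covers B1=T, B1=F, B2=T, B3=F, B5=T, B5=F, B6=T, B7=T
union over the pool: B1=T, B1=F, B2=T, B2=F, B3=T, B3=F, B4=F, B5=T, B5=F, B6=T, B6=F, B7=T, B7=F, B8=F
uncovered (2 of 16): B4=T, B8=T

Answer: B4=T, B8=T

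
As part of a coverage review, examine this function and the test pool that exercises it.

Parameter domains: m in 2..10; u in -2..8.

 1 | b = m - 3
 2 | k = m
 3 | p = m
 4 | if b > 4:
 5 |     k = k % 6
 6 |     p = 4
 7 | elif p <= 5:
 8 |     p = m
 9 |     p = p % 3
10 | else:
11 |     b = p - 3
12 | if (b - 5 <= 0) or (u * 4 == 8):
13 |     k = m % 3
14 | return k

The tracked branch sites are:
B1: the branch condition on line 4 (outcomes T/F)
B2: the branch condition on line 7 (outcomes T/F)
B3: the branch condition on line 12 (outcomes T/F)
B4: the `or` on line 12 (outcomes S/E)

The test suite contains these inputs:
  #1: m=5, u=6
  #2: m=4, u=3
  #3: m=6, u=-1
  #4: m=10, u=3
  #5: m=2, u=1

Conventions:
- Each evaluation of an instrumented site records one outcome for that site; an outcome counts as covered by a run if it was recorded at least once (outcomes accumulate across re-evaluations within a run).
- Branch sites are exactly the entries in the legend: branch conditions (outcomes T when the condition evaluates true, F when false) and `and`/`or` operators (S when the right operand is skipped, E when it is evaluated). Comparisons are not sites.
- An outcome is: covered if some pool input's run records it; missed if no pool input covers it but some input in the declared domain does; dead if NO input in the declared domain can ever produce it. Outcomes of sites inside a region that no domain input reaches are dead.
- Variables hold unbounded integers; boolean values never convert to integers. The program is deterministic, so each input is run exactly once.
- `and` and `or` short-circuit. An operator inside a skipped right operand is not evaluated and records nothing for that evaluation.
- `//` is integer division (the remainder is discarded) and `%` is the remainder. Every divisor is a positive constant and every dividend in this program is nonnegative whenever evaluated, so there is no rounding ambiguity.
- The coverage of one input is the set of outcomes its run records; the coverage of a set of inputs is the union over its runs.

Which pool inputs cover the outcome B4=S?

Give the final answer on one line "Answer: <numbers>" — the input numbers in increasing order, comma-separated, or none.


input #1 (m=5, u=6): produces B4=S
input #2 (m=4, u=3): produces B4=S
input #3 (m=6, u=-1): produces B4=S
input #4 (m=10, u=3): does not produce B4=S
input #5 (m=2, u=1): produces B4=S
Answer: 1, 2, 3, 5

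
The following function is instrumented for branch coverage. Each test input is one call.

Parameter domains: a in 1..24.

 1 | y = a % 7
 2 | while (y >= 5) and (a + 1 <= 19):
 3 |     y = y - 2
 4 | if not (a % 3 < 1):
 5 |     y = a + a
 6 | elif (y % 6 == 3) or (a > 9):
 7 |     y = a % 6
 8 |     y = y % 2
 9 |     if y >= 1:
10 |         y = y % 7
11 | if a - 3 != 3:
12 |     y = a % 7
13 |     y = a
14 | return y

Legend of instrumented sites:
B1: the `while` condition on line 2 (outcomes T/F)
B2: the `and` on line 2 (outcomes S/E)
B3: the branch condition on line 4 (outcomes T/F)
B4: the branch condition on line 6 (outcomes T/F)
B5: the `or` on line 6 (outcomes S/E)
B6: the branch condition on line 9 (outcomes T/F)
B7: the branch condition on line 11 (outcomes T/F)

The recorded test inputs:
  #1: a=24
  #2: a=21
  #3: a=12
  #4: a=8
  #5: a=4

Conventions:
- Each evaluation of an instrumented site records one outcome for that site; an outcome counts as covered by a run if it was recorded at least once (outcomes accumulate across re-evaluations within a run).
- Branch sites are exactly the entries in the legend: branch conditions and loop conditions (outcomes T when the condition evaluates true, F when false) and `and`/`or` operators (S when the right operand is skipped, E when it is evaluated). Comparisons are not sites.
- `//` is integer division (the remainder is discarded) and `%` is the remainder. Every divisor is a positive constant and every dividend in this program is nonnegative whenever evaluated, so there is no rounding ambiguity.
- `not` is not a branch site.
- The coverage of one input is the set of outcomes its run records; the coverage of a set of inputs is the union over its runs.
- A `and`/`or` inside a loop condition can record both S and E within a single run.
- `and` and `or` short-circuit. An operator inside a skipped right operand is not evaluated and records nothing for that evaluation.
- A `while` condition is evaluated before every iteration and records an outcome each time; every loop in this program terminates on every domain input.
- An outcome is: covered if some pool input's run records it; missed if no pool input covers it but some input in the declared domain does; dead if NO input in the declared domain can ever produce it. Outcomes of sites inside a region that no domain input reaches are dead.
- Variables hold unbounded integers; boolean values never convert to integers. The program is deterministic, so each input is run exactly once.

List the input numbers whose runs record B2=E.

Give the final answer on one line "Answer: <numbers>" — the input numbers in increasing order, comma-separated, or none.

input #1 (a=24): misses B2=E
input #2 (a=21): misses B2=E
input #3 (a=12): covers B2=E
input #4 (a=8): misses B2=E
input #5 (a=4): misses B2=E

Answer: 3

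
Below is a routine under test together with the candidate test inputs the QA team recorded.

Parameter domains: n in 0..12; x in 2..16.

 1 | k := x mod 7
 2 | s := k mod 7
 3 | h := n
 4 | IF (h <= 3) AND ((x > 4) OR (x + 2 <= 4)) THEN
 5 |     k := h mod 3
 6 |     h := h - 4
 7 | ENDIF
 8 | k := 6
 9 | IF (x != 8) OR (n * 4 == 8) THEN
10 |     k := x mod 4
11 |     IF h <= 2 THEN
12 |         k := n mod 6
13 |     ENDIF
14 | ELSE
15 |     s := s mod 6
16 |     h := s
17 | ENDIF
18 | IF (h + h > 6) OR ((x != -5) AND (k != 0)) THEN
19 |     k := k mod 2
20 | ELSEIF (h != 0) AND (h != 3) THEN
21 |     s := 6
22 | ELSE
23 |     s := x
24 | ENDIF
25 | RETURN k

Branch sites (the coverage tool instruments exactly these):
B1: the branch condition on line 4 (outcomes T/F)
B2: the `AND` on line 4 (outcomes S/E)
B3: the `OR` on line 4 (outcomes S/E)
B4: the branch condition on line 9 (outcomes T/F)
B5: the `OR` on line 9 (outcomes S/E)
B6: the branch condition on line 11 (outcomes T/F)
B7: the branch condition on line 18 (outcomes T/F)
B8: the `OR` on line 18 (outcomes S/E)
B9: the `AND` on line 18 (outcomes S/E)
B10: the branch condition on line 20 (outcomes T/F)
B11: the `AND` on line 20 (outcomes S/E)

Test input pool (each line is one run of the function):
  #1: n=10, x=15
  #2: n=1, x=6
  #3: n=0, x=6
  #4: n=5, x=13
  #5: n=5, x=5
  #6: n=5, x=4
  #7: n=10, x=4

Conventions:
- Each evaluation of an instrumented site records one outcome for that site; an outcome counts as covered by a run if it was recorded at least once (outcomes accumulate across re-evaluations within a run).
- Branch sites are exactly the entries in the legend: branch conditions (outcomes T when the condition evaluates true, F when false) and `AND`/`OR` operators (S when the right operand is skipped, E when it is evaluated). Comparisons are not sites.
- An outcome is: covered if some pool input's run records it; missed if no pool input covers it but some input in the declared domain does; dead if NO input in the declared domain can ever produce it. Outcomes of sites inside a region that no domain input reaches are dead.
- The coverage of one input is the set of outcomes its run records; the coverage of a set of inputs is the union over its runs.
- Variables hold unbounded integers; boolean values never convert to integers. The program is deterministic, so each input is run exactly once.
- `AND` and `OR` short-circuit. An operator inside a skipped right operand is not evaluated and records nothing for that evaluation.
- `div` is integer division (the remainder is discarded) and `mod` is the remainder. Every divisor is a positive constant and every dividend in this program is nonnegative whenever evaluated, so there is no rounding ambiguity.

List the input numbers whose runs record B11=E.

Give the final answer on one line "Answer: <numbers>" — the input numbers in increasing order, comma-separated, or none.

input #1 (n=10, x=15): does not record B11=E
input #2 (n=1, x=6): does not record B11=E
input #3 (n=0, x=6): records B11=E
input #4 (n=5, x=13): does not record B11=E
input #5 (n=5, x=5): does not record B11=E
input #6 (n=5, x=4): does not record B11=E
input #7 (n=10, x=4): does not record B11=E

Answer: 3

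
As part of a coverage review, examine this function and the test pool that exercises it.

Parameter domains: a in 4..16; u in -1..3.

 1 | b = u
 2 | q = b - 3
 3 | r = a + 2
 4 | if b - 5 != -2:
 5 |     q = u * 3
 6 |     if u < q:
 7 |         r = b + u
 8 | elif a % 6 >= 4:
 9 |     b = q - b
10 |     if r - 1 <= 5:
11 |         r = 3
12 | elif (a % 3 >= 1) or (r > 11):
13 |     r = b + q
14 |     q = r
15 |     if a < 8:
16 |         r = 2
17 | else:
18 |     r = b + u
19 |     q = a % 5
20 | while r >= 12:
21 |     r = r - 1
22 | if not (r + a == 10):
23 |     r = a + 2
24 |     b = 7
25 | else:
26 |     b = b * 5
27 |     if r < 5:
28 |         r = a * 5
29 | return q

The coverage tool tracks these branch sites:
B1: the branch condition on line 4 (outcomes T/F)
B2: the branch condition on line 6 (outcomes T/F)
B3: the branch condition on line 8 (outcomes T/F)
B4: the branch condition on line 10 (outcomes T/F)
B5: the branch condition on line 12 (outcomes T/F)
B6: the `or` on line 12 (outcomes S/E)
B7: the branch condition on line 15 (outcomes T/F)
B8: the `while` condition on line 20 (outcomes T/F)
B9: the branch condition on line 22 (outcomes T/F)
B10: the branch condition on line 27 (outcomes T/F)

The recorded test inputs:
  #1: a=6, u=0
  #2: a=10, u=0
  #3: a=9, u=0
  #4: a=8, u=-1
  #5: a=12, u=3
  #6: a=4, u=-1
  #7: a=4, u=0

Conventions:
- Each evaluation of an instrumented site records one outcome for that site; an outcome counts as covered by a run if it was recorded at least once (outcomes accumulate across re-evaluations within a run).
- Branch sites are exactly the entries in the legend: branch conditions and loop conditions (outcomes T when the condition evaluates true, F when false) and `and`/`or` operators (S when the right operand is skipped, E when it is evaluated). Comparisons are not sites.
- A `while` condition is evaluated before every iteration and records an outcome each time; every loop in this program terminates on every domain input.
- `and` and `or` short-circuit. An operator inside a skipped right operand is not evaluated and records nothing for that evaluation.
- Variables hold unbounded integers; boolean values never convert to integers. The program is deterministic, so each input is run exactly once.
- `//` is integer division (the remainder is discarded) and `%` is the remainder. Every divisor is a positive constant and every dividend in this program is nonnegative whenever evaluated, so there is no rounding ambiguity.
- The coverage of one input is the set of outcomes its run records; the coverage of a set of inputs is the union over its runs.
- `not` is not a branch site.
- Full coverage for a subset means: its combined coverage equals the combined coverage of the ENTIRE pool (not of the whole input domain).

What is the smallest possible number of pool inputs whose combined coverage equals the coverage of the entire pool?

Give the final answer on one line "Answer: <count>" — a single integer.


input #1 (a=6, u=0): covers B1=T, B2=F, B8=F, B9=T
input #2 (a=10, u=0): covers B1=T, B2=F, B8=T, B8=F, B9=T
input #3 (a=9, u=0): covers B1=T, B2=F, B8=F, B9=T
input #4 (a=8, u=-1): covers B1=T, B2=F, B8=F, B9=T
input #5 (a=12, u=3): covers B1=F, B3=F, B5=T, B6=E, B7=F, B8=F, B9=T
input #6 (a=4, u=-1): covers B1=T, B2=F, B8=F, B9=F, B10=F
input #7 (a=4, u=0): covers B1=T, B2=F, B8=F, B9=F, B10=F
together the pool reaches 12 outcomes: B1=T, B1=F, B2=F, B3=F, B5=T, B6=E, B7=F, B8=T, B8=F, B9=T, B9=F, B10=F
every size-1 subset falls short of the 12 outcomes (best: 7/12)
every size-2 subset falls short of the 12 outcomes (best: 11/12)
inputs {2, 5, 6} (size 3) cover everything; no size-3 subset with a lexicographically smaller index list covers all 12
Answer: 3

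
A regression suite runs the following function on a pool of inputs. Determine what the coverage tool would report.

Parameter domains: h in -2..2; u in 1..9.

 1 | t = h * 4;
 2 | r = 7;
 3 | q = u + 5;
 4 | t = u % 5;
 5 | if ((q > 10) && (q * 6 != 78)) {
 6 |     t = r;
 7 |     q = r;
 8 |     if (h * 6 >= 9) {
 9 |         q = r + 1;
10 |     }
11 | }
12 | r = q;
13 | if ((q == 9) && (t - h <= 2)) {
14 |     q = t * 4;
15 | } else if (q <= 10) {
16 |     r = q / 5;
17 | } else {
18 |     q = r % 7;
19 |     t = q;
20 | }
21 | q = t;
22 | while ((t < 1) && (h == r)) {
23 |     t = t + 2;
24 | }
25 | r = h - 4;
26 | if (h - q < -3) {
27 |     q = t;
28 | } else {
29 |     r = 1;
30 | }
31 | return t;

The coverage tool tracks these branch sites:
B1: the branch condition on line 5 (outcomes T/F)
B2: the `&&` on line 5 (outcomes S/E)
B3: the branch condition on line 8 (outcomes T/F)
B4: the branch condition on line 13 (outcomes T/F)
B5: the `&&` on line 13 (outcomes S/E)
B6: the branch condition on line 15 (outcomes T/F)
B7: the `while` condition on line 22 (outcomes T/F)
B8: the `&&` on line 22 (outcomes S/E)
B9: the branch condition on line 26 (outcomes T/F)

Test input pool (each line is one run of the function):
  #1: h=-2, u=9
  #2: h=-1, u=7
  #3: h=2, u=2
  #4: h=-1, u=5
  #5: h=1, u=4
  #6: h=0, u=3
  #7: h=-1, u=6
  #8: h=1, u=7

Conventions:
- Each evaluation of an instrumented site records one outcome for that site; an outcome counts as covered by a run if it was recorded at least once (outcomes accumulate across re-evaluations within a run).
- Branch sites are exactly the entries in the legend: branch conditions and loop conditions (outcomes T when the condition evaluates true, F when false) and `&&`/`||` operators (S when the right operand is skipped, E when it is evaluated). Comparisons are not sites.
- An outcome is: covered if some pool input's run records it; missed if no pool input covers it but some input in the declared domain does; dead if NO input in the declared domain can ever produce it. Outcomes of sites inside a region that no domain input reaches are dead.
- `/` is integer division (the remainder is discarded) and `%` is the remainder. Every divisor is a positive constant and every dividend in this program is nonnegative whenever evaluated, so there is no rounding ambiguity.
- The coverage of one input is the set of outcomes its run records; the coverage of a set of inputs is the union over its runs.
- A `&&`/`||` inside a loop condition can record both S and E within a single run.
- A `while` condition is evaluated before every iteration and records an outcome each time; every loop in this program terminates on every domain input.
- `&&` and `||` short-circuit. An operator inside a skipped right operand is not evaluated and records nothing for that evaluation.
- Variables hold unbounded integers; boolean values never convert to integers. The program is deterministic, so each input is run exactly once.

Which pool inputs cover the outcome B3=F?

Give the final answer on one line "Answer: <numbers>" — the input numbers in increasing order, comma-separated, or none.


input #1 (h=-2, u=9): hits B3=F
input #2 (h=-1, u=7): hits B3=F
input #3 (h=2, u=2): never hits B3=F
input #4 (h=-1, u=5): never hits B3=F
input #5 (h=1, u=4): never hits B3=F
input #6 (h=0, u=3): never hits B3=F
input #7 (h=-1, u=6): hits B3=F
input #8 (h=1, u=7): hits B3=F
Answer: 1, 2, 7, 8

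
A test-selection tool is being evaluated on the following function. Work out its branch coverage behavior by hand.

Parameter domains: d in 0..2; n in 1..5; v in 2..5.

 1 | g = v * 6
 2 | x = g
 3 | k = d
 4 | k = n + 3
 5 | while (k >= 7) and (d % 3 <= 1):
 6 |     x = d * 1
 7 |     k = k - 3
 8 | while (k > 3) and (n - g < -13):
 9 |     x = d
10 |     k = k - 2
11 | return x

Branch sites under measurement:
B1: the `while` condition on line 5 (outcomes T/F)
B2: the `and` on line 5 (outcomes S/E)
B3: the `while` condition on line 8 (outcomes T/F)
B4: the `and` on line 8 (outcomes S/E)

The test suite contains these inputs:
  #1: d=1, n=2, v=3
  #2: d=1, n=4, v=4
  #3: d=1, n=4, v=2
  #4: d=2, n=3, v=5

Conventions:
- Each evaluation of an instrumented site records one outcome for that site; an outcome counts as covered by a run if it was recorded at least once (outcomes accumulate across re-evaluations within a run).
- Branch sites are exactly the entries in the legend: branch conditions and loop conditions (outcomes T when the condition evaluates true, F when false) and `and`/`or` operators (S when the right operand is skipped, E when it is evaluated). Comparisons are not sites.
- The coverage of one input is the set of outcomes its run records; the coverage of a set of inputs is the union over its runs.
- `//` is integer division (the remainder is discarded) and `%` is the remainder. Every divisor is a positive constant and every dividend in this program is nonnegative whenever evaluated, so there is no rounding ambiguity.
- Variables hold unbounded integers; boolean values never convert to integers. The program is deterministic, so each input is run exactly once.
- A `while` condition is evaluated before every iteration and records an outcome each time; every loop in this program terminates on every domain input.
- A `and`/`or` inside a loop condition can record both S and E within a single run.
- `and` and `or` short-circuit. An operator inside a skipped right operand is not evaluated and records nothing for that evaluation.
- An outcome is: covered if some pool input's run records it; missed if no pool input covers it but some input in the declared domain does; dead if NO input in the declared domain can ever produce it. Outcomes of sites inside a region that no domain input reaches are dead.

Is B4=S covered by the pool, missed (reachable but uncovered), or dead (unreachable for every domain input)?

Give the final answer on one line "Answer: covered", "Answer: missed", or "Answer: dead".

B4=S is recorded by pool input(s) 1, 2, 4 -> covered

Answer: covered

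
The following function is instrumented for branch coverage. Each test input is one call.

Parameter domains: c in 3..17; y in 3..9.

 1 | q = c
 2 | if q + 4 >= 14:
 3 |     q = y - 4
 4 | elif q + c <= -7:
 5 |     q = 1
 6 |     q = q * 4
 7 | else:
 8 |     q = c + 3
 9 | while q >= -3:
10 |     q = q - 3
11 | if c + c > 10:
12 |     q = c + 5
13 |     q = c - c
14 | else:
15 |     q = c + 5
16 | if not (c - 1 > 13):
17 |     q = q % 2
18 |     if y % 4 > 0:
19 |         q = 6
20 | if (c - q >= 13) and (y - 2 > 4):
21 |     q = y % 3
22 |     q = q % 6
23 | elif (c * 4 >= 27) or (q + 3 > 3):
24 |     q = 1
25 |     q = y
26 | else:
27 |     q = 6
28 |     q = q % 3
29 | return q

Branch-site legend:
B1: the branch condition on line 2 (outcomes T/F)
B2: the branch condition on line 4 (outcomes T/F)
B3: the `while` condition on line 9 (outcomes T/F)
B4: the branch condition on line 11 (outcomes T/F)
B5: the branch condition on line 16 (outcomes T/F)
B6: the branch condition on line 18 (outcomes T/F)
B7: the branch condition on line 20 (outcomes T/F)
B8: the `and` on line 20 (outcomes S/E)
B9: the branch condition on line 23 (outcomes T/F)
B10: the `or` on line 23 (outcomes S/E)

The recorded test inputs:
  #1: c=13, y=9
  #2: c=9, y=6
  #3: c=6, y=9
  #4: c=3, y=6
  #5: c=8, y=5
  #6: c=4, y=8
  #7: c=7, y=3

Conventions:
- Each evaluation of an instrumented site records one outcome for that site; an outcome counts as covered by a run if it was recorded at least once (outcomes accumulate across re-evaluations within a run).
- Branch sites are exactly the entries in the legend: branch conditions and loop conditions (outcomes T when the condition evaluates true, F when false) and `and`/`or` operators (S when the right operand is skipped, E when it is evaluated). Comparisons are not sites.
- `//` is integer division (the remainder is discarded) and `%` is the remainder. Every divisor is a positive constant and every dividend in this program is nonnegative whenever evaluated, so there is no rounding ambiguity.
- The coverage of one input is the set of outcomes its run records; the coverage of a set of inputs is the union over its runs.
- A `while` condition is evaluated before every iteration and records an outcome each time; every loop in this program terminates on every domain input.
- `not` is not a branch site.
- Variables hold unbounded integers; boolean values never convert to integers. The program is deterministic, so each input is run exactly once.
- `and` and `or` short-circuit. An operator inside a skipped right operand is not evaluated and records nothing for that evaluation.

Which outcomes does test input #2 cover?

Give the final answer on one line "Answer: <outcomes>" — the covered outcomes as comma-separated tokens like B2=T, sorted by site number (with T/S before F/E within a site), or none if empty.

Running input #2 (c=9, y=6), event by event:
  B1->F, B2->F, B3->T, B3->T, B3->T, B3->T, B3->T, B3->T, B3->F, B4->T
  B5->T, B6->T, B8->S, B7->F, B10->S, B9->T
deduplicating events, the covered set is: B1=F, B2=F, B3=T, B3=F, B4=T, B5=T, B6=T, B7=F, B8=S, B9=T, B10=S

Answer: B1=F, B2=F, B3=T, B3=F, B4=T, B5=T, B6=T, B7=F, B8=S, B9=T, B10=S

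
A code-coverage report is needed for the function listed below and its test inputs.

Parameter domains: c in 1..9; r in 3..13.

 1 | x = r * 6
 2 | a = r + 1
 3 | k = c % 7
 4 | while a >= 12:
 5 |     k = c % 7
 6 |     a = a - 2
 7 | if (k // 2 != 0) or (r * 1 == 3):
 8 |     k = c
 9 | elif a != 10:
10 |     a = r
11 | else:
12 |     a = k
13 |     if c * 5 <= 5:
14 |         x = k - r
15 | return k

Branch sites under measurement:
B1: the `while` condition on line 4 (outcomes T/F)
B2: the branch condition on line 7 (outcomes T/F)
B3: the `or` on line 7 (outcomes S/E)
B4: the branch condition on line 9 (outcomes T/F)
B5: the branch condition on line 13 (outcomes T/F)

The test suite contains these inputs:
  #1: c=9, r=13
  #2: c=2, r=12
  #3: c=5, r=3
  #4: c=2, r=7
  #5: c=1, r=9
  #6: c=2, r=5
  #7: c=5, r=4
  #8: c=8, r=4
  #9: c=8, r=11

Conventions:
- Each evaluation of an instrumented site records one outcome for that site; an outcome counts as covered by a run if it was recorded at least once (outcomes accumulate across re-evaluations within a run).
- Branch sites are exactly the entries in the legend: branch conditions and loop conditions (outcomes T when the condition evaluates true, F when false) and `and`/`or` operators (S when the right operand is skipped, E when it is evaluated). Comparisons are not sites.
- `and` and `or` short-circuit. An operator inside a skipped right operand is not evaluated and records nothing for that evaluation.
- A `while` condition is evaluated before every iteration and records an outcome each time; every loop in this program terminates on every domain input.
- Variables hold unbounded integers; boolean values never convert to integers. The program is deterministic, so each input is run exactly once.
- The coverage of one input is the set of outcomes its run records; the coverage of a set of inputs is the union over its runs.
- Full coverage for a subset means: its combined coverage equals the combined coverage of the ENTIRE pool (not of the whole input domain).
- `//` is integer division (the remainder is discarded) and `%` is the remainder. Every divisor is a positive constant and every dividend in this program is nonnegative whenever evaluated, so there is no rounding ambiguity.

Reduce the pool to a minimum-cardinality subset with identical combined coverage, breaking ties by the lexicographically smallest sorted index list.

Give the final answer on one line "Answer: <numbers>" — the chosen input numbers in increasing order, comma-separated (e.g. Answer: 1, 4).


#1 (c=9, r=13) -> B1->T, B1->T, B1->F, B3->S, B2->T; covered: B1=T, B1=F, B2=T, B3=S
#2 (c=2, r=12) -> B1->T, B1->F, B3->S, B2->T; covered: B1=T, B1=F, B2=T, B3=S
#3 (c=5, r=3) -> B1->F, B3->S, B2->T; covered: B1=F, B2=T, B3=S
#4 (c=2, r=7) -> B1->F, B3->S, B2->T; covered: B1=F, B2=T, B3=S
#5 (c=1, r=9) -> B1->F, B3->E, B2->F, B4->F, B5->T; covered: B1=F, B2=F, B3=E, B4=F, B5=T
#6 (c=2, r=5) -> B1->F, B3->S, B2->T; covered: B1=F, B2=T, B3=S
#7 (c=5, r=4) -> B1->F, B3->S, B2->T; covered: B1=F, B2=T, B3=S
#8 (c=8, r=4) -> B1->F, B3->E, B2->F, B4->T; covered: B1=F, B2=F, B3=E, B4=T
#9 (c=8, r=11) -> B1->T, B1->F, B3->E, B2->F, B4->F, B5->F; covered: B1=T, B1=F, B2=F, B3=E, B4=F, B5=F
union over all inputs: B1=T, B1=F, B2=T, B2=F, B3=S, B3=E, B4=T, B4=F, B5=T, B5=F (10 outcomes)
size 1 is not enough: best union over all size-1 subsets is 6/10
size 2 is not enough: best union over all size-2 subsets is 8/10
size 3 is not enough: best union over all size-3 subsets is 9/10
size 4: inputs {1, 5, 8, 9} cover all 10 outcomes, and no lexicographically smaller subset of this size does
Answer: 1, 5, 8, 9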